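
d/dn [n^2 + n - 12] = 2*n + 1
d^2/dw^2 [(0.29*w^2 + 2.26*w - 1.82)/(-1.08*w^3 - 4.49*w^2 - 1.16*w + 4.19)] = (-0.676512*w^6 - 15.816384*w^5 - 38.101104*w^4 + 40.396268*w^3 + 78.3706500000001*w^2 - 148.814724*w + 41.226122)/(1.259712*w^9 + 15.711408*w^8 + 69.377796*w^7 + 109.607633*w^6 - 47.391996*w^5 - 266.782617*w^4 - 72.496516*w^3 + 219.566475*w^2 + 61.095228*w - 73.560059)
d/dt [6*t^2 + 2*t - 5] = 12*t + 2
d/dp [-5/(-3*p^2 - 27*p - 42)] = 5*(-2*p - 9)/(3*(p^2 + 9*p + 14)^2)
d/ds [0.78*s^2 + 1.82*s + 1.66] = 1.56*s + 1.82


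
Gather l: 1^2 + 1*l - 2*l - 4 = -l - 3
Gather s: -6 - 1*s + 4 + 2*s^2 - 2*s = 2*s^2 - 3*s - 2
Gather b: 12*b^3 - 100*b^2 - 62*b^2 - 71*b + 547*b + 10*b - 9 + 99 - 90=12*b^3 - 162*b^2 + 486*b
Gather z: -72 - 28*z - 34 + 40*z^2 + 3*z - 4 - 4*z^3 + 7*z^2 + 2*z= -4*z^3 + 47*z^2 - 23*z - 110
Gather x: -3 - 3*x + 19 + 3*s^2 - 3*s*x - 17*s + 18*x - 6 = 3*s^2 - 17*s + x*(15 - 3*s) + 10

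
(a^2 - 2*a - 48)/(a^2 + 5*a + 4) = (a^2 - 2*a - 48)/(a^2 + 5*a + 4)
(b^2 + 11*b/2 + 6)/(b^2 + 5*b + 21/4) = 2*(b + 4)/(2*b + 7)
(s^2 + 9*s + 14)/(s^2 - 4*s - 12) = (s + 7)/(s - 6)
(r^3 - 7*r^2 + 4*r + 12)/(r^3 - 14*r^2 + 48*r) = (r^2 - r - 2)/(r*(r - 8))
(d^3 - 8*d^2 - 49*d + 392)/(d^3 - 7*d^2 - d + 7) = (d^2 - d - 56)/(d^2 - 1)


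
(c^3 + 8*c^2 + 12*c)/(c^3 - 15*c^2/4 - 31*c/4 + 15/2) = 4*c*(c + 6)/(4*c^2 - 23*c + 15)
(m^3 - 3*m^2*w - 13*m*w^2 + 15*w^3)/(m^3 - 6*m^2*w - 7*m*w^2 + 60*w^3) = (-m + w)/(-m + 4*w)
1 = 1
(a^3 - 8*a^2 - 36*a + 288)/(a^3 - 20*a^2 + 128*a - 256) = (a^2 - 36)/(a^2 - 12*a + 32)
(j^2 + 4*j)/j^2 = (j + 4)/j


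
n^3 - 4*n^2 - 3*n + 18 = (n - 3)^2*(n + 2)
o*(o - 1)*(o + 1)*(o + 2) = o^4 + 2*o^3 - o^2 - 2*o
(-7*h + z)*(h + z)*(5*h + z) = -35*h^3 - 37*h^2*z - h*z^2 + z^3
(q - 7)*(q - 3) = q^2 - 10*q + 21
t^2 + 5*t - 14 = (t - 2)*(t + 7)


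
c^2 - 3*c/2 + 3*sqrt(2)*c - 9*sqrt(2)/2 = (c - 3/2)*(c + 3*sqrt(2))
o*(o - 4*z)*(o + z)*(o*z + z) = o^4*z - 3*o^3*z^2 + o^3*z - 4*o^2*z^3 - 3*o^2*z^2 - 4*o*z^3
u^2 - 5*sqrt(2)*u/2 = u*(u - 5*sqrt(2)/2)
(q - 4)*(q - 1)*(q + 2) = q^3 - 3*q^2 - 6*q + 8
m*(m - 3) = m^2 - 3*m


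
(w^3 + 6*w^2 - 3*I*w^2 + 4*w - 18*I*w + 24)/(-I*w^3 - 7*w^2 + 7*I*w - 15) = (I*w^2 + w*(4 + 6*I) + 24)/(w^2 - 8*I*w - 15)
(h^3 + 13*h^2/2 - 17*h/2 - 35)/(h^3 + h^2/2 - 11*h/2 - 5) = (h + 7)/(h + 1)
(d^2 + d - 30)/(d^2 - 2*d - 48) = (d - 5)/(d - 8)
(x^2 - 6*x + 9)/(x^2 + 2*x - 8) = (x^2 - 6*x + 9)/(x^2 + 2*x - 8)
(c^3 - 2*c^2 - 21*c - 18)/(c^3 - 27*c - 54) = (c + 1)/(c + 3)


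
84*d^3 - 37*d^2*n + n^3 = (-4*d + n)*(-3*d + n)*(7*d + n)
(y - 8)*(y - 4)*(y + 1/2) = y^3 - 23*y^2/2 + 26*y + 16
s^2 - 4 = (s - 2)*(s + 2)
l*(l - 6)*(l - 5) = l^3 - 11*l^2 + 30*l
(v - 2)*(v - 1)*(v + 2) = v^3 - v^2 - 4*v + 4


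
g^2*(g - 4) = g^3 - 4*g^2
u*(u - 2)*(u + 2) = u^3 - 4*u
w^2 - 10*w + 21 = (w - 7)*(w - 3)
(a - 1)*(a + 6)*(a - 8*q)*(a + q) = a^4 - 7*a^3*q + 5*a^3 - 8*a^2*q^2 - 35*a^2*q - 6*a^2 - 40*a*q^2 + 42*a*q + 48*q^2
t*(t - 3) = t^2 - 3*t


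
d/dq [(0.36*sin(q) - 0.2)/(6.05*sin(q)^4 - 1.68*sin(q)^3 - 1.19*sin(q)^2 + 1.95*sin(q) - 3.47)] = (-6.534*sin(q)^4 + 6.0496*sin(q)^3 - 0.5796*sin(q)^2 - 0.476*sin(q) - 0.8592)*cos(q)/(36.6025*sin(q)^8 - 20.328*sin(q)^7 - 11.5766*sin(q)^6 + 27.5934*sin(q)^5 - 47.1229*sin(q)^4 + 7.0182*sin(q)^3 + 12.0611*sin(q)^2 - 13.533*sin(q) + 12.0409)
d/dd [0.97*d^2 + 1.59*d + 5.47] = 1.94*d + 1.59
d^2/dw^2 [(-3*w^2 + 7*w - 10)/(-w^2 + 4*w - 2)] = 2*(5*w^3 + 12*w^2 - 78*w + 96)/(w^6 - 12*w^5 + 54*w^4 - 112*w^3 + 108*w^2 - 48*w + 8)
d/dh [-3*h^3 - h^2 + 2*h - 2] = -9*h^2 - 2*h + 2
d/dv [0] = 0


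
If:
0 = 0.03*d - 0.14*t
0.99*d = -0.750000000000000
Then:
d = -0.76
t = -0.16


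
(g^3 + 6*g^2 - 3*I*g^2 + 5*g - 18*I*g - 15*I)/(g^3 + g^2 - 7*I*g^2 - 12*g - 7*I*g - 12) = (g + 5)/(g - 4*I)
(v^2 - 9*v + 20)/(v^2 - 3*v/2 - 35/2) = 2*(v - 4)/(2*v + 7)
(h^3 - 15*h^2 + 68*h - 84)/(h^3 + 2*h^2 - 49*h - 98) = (h^2 - 8*h + 12)/(h^2 + 9*h + 14)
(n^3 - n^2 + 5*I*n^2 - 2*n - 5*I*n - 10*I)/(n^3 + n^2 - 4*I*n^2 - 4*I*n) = (n^2 + n*(-2 + 5*I) - 10*I)/(n*(n - 4*I))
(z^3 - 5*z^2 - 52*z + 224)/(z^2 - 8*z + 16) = (z^2 - z - 56)/(z - 4)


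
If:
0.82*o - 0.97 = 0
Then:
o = 1.18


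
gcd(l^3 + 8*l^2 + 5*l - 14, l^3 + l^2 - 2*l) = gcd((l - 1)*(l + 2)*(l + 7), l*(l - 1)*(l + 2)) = l^2 + l - 2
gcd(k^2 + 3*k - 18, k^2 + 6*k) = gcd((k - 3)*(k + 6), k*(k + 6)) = k + 6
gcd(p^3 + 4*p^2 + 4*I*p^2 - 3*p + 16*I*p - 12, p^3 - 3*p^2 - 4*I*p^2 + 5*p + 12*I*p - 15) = p + I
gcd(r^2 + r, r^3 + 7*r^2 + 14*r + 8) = r + 1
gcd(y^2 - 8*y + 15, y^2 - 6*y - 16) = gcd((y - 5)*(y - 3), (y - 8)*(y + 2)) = 1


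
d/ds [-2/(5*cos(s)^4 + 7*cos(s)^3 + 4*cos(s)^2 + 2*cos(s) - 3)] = -2*(23*cos(s) + 21*cos(2*s)/2 + 5*cos(3*s) + 25/2)*sin(s)/(5*cos(s)^4 + 7*cos(s)^3 + 4*cos(s)^2 + 2*cos(s) - 3)^2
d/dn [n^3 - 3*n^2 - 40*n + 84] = 3*n^2 - 6*n - 40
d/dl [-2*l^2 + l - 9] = 1 - 4*l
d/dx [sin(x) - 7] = cos(x)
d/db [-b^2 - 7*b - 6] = -2*b - 7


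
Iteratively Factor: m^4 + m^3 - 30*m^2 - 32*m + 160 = (m + 4)*(m^3 - 3*m^2 - 18*m + 40) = (m - 5)*(m + 4)*(m^2 + 2*m - 8) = (m - 5)*(m - 2)*(m + 4)*(m + 4)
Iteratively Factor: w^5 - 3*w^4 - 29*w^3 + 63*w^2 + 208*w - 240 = (w + 4)*(w^4 - 7*w^3 - w^2 + 67*w - 60) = (w - 1)*(w + 4)*(w^3 - 6*w^2 - 7*w + 60) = (w - 1)*(w + 3)*(w + 4)*(w^2 - 9*w + 20) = (w - 5)*(w - 1)*(w + 3)*(w + 4)*(w - 4)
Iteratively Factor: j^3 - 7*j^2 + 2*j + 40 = (j - 4)*(j^2 - 3*j - 10) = (j - 4)*(j + 2)*(j - 5)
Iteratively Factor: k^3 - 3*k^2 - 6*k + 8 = (k - 1)*(k^2 - 2*k - 8) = (k - 4)*(k - 1)*(k + 2)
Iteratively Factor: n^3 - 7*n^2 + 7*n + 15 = (n - 5)*(n^2 - 2*n - 3) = (n - 5)*(n - 3)*(n + 1)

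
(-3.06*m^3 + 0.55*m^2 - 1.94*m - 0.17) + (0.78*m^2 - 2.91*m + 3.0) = -3.06*m^3 + 1.33*m^2 - 4.85*m + 2.83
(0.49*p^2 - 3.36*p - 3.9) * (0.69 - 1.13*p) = -0.5537*p^3 + 4.1349*p^2 + 2.0886*p - 2.691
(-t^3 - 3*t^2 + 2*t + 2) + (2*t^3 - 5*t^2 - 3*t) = t^3 - 8*t^2 - t + 2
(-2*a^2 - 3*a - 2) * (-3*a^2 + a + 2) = 6*a^4 + 7*a^3 - a^2 - 8*a - 4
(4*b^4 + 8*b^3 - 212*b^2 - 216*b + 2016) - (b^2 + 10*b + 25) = 4*b^4 + 8*b^3 - 213*b^2 - 226*b + 1991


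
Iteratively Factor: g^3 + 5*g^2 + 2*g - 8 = (g - 1)*(g^2 + 6*g + 8) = (g - 1)*(g + 2)*(g + 4)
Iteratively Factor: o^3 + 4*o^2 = (o)*(o^2 + 4*o) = o*(o + 4)*(o)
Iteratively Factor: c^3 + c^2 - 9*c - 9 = (c + 1)*(c^2 - 9) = (c - 3)*(c + 1)*(c + 3)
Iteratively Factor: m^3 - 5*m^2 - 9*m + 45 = (m + 3)*(m^2 - 8*m + 15) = (m - 5)*(m + 3)*(m - 3)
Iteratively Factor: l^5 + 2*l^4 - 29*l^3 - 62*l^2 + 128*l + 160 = (l + 1)*(l^4 + l^3 - 30*l^2 - 32*l + 160) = (l - 2)*(l + 1)*(l^3 + 3*l^2 - 24*l - 80) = (l - 5)*(l - 2)*(l + 1)*(l^2 + 8*l + 16) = (l - 5)*(l - 2)*(l + 1)*(l + 4)*(l + 4)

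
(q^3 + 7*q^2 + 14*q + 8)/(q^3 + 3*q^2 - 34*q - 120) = (q^2 + 3*q + 2)/(q^2 - q - 30)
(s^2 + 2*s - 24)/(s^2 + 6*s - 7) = (s^2 + 2*s - 24)/(s^2 + 6*s - 7)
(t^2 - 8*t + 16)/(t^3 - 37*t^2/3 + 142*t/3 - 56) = 3*(t - 4)/(3*t^2 - 25*t + 42)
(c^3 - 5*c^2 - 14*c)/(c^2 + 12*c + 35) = c*(c^2 - 5*c - 14)/(c^2 + 12*c + 35)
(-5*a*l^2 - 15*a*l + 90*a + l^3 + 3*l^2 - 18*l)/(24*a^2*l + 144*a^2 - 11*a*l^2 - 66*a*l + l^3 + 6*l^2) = (-5*a*l + 15*a + l^2 - 3*l)/(24*a^2 - 11*a*l + l^2)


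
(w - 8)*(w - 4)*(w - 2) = w^3 - 14*w^2 + 56*w - 64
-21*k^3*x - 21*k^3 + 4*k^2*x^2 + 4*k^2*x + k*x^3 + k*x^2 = (-3*k + x)*(7*k + x)*(k*x + k)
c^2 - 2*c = c*(c - 2)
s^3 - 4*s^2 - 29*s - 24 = (s - 8)*(s + 1)*(s + 3)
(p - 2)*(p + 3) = p^2 + p - 6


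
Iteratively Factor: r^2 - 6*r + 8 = (r - 4)*(r - 2)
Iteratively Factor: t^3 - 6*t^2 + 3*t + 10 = (t + 1)*(t^2 - 7*t + 10) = (t - 5)*(t + 1)*(t - 2)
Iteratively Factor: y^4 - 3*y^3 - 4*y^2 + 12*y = (y - 3)*(y^3 - 4*y) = (y - 3)*(y + 2)*(y^2 - 2*y) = y*(y - 3)*(y + 2)*(y - 2)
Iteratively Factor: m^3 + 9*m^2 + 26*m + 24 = (m + 3)*(m^2 + 6*m + 8) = (m + 2)*(m + 3)*(m + 4)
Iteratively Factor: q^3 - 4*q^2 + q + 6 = (q - 2)*(q^2 - 2*q - 3) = (q - 2)*(q + 1)*(q - 3)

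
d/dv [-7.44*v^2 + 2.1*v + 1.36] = 2.1 - 14.88*v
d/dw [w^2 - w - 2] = 2*w - 1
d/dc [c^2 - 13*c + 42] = 2*c - 13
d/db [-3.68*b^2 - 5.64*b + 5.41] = -7.36*b - 5.64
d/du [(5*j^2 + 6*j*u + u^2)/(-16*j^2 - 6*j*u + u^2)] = 6*j*(-11*j^2 - 7*j*u - 2*u^2)/(256*j^4 + 192*j^3*u + 4*j^2*u^2 - 12*j*u^3 + u^4)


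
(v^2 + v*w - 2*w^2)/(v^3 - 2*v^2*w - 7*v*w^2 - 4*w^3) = (-v^2 - v*w + 2*w^2)/(-v^3 + 2*v^2*w + 7*v*w^2 + 4*w^3)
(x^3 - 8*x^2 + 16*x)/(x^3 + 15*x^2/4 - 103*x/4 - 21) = 4*x*(x - 4)/(4*x^2 + 31*x + 21)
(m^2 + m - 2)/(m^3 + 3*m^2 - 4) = 1/(m + 2)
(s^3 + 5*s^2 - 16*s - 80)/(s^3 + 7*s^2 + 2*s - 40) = (s - 4)/(s - 2)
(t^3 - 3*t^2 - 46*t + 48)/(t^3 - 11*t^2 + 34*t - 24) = (t^2 - 2*t - 48)/(t^2 - 10*t + 24)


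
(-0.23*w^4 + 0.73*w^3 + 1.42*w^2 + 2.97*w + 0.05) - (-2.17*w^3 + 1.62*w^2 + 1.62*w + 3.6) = -0.23*w^4 + 2.9*w^3 - 0.2*w^2 + 1.35*w - 3.55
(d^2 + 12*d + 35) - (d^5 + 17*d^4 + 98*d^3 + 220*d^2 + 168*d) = -d^5 - 17*d^4 - 98*d^3 - 219*d^2 - 156*d + 35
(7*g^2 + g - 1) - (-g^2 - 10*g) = 8*g^2 + 11*g - 1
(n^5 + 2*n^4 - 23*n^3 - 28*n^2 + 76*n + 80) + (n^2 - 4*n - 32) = n^5 + 2*n^4 - 23*n^3 - 27*n^2 + 72*n + 48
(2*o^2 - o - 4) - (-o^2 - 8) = 3*o^2 - o + 4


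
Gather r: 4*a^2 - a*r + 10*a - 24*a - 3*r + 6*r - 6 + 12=4*a^2 - 14*a + r*(3 - a) + 6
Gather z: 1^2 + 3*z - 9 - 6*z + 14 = 6 - 3*z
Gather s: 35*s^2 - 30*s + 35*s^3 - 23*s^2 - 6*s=35*s^3 + 12*s^2 - 36*s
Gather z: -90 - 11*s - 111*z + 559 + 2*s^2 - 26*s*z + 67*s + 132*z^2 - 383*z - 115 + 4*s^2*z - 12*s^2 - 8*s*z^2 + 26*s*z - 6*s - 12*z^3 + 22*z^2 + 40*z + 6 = -10*s^2 + 50*s - 12*z^3 + z^2*(154 - 8*s) + z*(4*s^2 - 454) + 360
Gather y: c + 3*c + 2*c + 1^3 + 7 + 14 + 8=6*c + 30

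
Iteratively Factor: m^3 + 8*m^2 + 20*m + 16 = (m + 2)*(m^2 + 6*m + 8) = (m + 2)^2*(m + 4)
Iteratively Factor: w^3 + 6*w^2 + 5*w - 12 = (w - 1)*(w^2 + 7*w + 12) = (w - 1)*(w + 4)*(w + 3)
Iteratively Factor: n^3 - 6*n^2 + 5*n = (n)*(n^2 - 6*n + 5) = n*(n - 5)*(n - 1)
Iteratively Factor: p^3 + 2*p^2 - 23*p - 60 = (p + 3)*(p^2 - p - 20) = (p - 5)*(p + 3)*(p + 4)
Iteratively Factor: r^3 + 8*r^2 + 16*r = (r + 4)*(r^2 + 4*r) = (r + 4)^2*(r)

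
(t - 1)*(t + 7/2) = t^2 + 5*t/2 - 7/2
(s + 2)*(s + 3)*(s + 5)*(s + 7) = s^4 + 17*s^3 + 101*s^2 + 247*s + 210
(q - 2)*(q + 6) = q^2 + 4*q - 12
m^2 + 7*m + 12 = (m + 3)*(m + 4)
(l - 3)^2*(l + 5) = l^3 - l^2 - 21*l + 45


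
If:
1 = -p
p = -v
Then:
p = -1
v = 1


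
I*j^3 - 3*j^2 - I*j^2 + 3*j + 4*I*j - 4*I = (j - 1)*(j + 4*I)*(I*j + 1)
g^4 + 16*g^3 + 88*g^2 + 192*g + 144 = (g + 2)^2*(g + 6)^2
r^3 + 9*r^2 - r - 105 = (r - 3)*(r + 5)*(r + 7)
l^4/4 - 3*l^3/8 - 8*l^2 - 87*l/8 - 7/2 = (l/4 + 1/4)*(l - 7)*(l + 1/2)*(l + 4)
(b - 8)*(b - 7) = b^2 - 15*b + 56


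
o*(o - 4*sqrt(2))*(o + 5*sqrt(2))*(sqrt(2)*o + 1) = sqrt(2)*o^4 + 3*o^3 - 39*sqrt(2)*o^2 - 40*o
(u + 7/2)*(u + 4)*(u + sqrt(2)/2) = u^3 + sqrt(2)*u^2/2 + 15*u^2/2 + 15*sqrt(2)*u/4 + 14*u + 7*sqrt(2)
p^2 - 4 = (p - 2)*(p + 2)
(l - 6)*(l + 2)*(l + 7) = l^3 + 3*l^2 - 40*l - 84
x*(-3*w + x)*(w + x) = -3*w^2*x - 2*w*x^2 + x^3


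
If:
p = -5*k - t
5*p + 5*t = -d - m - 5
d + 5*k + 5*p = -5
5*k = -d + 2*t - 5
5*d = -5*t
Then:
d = -25/18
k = -1/6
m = -70/9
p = -5/9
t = 25/18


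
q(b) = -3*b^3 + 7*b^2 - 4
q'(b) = -9*b^2 + 14*b = b*(14 - 9*b)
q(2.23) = -2.46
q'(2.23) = -13.54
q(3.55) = -50.00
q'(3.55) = -63.72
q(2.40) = -5.15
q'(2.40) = -18.24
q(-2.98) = 137.55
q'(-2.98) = -121.64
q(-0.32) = -3.18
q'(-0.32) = -5.40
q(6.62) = -567.58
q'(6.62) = -301.74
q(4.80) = -174.50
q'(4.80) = -140.16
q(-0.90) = 3.86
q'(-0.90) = -19.89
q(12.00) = -4180.00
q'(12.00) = -1128.00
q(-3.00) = 140.00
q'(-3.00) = -123.00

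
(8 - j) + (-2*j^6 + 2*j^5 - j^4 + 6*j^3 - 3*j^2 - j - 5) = -2*j^6 + 2*j^5 - j^4 + 6*j^3 - 3*j^2 - 2*j + 3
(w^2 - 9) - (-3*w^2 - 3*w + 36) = 4*w^2 + 3*w - 45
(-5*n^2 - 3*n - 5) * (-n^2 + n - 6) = 5*n^4 - 2*n^3 + 32*n^2 + 13*n + 30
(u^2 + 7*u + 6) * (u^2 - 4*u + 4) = u^4 + 3*u^3 - 18*u^2 + 4*u + 24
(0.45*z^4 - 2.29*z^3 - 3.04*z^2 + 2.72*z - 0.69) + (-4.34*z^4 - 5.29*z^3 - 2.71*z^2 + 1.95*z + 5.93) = -3.89*z^4 - 7.58*z^3 - 5.75*z^2 + 4.67*z + 5.24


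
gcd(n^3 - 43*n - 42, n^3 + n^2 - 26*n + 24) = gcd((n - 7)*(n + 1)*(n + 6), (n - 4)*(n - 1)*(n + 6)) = n + 6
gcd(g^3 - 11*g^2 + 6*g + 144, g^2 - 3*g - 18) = g^2 - 3*g - 18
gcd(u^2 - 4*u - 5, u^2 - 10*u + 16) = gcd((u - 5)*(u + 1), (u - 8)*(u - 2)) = 1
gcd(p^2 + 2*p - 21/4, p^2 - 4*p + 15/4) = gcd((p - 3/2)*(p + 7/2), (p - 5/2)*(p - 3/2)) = p - 3/2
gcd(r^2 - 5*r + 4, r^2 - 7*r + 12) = r - 4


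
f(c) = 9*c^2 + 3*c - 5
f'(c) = 18*c + 3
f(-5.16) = 219.15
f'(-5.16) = -89.88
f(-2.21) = 32.33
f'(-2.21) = -36.78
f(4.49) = 189.91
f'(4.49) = 83.82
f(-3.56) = 98.38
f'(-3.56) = -61.08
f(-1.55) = 11.97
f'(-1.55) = -24.90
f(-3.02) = 68.02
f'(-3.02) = -51.36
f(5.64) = 298.21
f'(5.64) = 104.52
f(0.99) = 6.79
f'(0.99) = 20.82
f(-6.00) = 301.00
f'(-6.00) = -105.00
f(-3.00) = 67.00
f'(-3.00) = -51.00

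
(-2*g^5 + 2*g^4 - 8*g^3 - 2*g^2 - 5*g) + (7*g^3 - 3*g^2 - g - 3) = -2*g^5 + 2*g^4 - g^3 - 5*g^2 - 6*g - 3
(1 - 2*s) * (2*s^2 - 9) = -4*s^3 + 2*s^2 + 18*s - 9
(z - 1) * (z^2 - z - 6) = z^3 - 2*z^2 - 5*z + 6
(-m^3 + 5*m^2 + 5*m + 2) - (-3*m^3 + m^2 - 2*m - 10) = 2*m^3 + 4*m^2 + 7*m + 12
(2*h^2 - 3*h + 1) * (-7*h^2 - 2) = -14*h^4 + 21*h^3 - 11*h^2 + 6*h - 2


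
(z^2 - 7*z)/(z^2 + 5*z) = (z - 7)/(z + 5)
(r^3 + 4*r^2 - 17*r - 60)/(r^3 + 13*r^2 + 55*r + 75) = (r - 4)/(r + 5)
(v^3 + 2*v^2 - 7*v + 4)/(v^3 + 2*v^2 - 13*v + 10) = (v^2 + 3*v - 4)/(v^2 + 3*v - 10)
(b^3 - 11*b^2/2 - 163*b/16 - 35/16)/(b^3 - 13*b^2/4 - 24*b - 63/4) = (16*b^2 + 24*b + 5)/(4*(4*b^2 + 15*b + 9))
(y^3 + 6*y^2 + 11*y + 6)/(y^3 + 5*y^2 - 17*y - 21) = (y^2 + 5*y + 6)/(y^2 + 4*y - 21)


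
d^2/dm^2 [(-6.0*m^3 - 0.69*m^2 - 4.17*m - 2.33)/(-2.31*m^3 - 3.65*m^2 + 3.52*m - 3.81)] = (-1.13686837721616e-13*m^7 - 93.8141820000001*m^6 + 426.232422*m^5 - 239.862546*m^4 + 407.768592*m^3 - 908.20878*m^2 - 128.015448*m + 124.8166)/(12.326391*m^9 + 58.430295*m^8 + 35.975709*m^7 - 68.454532*m^6 + 137.923962*m^5 + 102.071823*m^4 - 236.722915*m^3 + 300.573567*m^2 - 153.290016*m + 55.306341)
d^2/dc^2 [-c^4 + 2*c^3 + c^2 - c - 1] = -12*c^2 + 12*c + 2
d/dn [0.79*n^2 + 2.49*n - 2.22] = 1.58*n + 2.49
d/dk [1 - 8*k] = -8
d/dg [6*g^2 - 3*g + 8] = 12*g - 3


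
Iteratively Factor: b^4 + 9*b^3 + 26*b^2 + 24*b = (b + 4)*(b^3 + 5*b^2 + 6*b) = (b + 2)*(b + 4)*(b^2 + 3*b) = b*(b + 2)*(b + 4)*(b + 3)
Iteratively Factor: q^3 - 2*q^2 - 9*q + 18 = (q - 2)*(q^2 - 9) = (q - 3)*(q - 2)*(q + 3)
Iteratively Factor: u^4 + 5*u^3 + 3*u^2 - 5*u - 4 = (u + 4)*(u^3 + u^2 - u - 1) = (u + 1)*(u + 4)*(u^2 - 1) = (u + 1)^2*(u + 4)*(u - 1)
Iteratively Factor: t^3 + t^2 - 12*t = (t + 4)*(t^2 - 3*t) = t*(t + 4)*(t - 3)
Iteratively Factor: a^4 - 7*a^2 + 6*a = (a - 2)*(a^3 + 2*a^2 - 3*a) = a*(a - 2)*(a^2 + 2*a - 3) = a*(a - 2)*(a - 1)*(a + 3)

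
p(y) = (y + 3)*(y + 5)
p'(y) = 2*y + 8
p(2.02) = 35.24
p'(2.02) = 12.04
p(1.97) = 34.64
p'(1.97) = 11.94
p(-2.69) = 0.72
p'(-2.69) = 2.62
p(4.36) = 68.89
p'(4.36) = 16.72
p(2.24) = 37.94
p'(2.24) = 12.48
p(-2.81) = 0.42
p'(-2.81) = 2.38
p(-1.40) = 5.76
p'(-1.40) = 5.20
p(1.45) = 28.70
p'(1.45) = 10.90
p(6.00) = 99.00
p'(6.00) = 20.00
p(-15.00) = 120.00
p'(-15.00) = -22.00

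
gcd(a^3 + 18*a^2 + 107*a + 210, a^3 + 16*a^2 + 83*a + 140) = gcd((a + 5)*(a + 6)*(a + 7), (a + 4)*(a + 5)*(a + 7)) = a^2 + 12*a + 35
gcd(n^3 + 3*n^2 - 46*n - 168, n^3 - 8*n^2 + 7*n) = n - 7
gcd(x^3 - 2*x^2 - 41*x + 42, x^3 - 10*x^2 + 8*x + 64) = 1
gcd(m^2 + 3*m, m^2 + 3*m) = m^2 + 3*m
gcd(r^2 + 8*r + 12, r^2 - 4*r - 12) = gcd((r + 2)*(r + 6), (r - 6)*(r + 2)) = r + 2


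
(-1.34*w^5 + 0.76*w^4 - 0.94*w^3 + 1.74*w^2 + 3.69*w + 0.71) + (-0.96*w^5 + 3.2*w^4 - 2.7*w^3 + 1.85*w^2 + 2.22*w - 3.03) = -2.3*w^5 + 3.96*w^4 - 3.64*w^3 + 3.59*w^2 + 5.91*w - 2.32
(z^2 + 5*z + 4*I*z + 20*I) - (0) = z^2 + 5*z + 4*I*z + 20*I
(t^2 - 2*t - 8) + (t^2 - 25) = 2*t^2 - 2*t - 33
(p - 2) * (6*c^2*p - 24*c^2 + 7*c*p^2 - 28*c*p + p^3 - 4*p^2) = 6*c^2*p^2 - 36*c^2*p + 48*c^2 + 7*c*p^3 - 42*c*p^2 + 56*c*p + p^4 - 6*p^3 + 8*p^2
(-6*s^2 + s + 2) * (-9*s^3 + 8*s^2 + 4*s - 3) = 54*s^5 - 57*s^4 - 34*s^3 + 38*s^2 + 5*s - 6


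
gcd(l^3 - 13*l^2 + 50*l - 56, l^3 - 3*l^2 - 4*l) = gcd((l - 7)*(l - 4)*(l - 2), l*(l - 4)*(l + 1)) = l - 4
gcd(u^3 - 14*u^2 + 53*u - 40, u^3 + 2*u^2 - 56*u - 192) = u - 8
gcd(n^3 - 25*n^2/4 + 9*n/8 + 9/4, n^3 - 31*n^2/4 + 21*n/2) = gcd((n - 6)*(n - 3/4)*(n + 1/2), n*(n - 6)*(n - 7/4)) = n - 6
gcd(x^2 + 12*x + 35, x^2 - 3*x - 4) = 1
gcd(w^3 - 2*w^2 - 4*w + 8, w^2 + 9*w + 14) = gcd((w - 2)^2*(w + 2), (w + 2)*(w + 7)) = w + 2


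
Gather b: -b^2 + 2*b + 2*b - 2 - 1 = -b^2 + 4*b - 3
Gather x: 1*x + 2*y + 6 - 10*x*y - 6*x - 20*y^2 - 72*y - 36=x*(-10*y - 5) - 20*y^2 - 70*y - 30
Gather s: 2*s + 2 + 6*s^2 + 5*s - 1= 6*s^2 + 7*s + 1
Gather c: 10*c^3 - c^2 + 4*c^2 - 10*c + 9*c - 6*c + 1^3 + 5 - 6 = 10*c^3 + 3*c^2 - 7*c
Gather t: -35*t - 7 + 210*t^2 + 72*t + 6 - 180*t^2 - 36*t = 30*t^2 + t - 1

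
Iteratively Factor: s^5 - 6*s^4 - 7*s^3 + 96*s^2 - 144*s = (s)*(s^4 - 6*s^3 - 7*s^2 + 96*s - 144) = s*(s + 4)*(s^3 - 10*s^2 + 33*s - 36) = s*(s - 4)*(s + 4)*(s^2 - 6*s + 9) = s*(s - 4)*(s - 3)*(s + 4)*(s - 3)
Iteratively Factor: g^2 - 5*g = (g)*(g - 5)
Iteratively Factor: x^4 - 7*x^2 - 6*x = (x)*(x^3 - 7*x - 6) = x*(x - 3)*(x^2 + 3*x + 2) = x*(x - 3)*(x + 2)*(x + 1)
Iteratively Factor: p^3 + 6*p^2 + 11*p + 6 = (p + 2)*(p^2 + 4*p + 3) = (p + 1)*(p + 2)*(p + 3)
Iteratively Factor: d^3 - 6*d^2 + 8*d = (d - 2)*(d^2 - 4*d) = d*(d - 2)*(d - 4)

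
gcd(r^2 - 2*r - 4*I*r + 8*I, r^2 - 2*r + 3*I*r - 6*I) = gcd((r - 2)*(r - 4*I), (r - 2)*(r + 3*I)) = r - 2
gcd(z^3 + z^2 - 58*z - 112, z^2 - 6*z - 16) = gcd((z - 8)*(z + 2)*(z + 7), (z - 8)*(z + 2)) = z^2 - 6*z - 16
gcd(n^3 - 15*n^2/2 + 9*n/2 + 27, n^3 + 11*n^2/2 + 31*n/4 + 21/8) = n + 3/2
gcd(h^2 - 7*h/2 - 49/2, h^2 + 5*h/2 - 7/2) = h + 7/2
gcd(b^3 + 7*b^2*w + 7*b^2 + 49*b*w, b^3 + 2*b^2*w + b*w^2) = b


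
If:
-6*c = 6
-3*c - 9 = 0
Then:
No Solution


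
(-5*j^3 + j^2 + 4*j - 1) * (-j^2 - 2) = 5*j^5 - j^4 + 6*j^3 - j^2 - 8*j + 2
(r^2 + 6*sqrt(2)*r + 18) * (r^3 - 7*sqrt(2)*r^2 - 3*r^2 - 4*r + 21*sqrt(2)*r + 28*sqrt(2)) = r^5 - 3*r^4 - sqrt(2)*r^4 - 70*r^3 + 3*sqrt(2)*r^3 - 122*sqrt(2)*r^2 + 198*r^2 + 264*r + 378*sqrt(2)*r + 504*sqrt(2)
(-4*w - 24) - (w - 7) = -5*w - 17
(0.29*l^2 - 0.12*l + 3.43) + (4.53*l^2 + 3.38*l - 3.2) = 4.82*l^2 + 3.26*l + 0.23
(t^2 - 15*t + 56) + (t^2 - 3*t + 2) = 2*t^2 - 18*t + 58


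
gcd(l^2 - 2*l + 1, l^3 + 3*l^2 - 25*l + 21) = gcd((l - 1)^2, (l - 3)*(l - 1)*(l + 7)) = l - 1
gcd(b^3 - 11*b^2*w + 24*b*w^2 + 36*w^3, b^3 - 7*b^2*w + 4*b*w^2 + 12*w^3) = -b^2 + 5*b*w + 6*w^2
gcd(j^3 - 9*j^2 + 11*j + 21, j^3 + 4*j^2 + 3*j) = j + 1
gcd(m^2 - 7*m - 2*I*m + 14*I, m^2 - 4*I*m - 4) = m - 2*I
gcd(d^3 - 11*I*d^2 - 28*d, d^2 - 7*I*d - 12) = d - 4*I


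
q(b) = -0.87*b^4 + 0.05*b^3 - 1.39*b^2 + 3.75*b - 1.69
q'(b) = -3.48*b^3 + 0.15*b^2 - 2.78*b + 3.75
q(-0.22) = -2.58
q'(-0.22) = 4.41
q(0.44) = -0.34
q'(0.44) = 2.26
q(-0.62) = -4.69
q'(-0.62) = 6.36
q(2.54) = -36.53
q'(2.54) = -59.37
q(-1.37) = -12.63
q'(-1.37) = 16.79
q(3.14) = -86.65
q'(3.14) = -111.24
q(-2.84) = -81.29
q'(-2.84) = 92.57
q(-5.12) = -661.90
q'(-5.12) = 488.99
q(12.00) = -18110.77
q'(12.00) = -6021.45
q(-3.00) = -97.27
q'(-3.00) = 107.40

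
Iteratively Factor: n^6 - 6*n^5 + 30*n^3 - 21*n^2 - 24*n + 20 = (n - 1)*(n^5 - 5*n^4 - 5*n^3 + 25*n^2 + 4*n - 20) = (n - 5)*(n - 1)*(n^4 - 5*n^2 + 4) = (n - 5)*(n - 1)^2*(n^3 + n^2 - 4*n - 4) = (n - 5)*(n - 2)*(n - 1)^2*(n^2 + 3*n + 2) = (n - 5)*(n - 2)*(n - 1)^2*(n + 1)*(n + 2)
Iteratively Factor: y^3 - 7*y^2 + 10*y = (y - 5)*(y^2 - 2*y) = y*(y - 5)*(y - 2)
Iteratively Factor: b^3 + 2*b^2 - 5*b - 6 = (b - 2)*(b^2 + 4*b + 3) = (b - 2)*(b + 3)*(b + 1)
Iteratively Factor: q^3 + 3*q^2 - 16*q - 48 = (q - 4)*(q^2 + 7*q + 12) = (q - 4)*(q + 3)*(q + 4)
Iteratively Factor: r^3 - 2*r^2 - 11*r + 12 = (r + 3)*(r^2 - 5*r + 4) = (r - 1)*(r + 3)*(r - 4)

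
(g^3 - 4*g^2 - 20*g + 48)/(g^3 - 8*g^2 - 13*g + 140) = (g^2 - 8*g + 12)/(g^2 - 12*g + 35)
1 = 1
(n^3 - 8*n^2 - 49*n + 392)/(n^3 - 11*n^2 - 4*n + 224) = (n + 7)/(n + 4)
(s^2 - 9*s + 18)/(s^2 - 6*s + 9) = (s - 6)/(s - 3)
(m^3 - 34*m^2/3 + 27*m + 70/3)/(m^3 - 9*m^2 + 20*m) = (3*m^2 - 19*m - 14)/(3*m*(m - 4))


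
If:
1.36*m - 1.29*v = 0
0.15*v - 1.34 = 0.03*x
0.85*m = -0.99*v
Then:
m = 0.00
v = 0.00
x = -44.67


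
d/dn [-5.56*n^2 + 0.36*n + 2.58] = 0.36 - 11.12*n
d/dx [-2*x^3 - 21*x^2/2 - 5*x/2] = -6*x^2 - 21*x - 5/2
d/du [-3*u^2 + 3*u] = 3 - 6*u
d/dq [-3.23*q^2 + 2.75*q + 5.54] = 2.75 - 6.46*q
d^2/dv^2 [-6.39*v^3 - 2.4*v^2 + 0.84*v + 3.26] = -38.34*v - 4.8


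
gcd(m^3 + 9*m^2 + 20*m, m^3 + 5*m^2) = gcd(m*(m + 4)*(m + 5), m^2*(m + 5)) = m^2 + 5*m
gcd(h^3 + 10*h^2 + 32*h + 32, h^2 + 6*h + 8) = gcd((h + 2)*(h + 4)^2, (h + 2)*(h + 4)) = h^2 + 6*h + 8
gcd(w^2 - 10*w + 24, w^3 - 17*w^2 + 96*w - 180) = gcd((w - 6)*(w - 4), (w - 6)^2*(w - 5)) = w - 6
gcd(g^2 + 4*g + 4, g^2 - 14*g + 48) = 1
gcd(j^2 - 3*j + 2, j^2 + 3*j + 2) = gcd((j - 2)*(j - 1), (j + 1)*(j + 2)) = 1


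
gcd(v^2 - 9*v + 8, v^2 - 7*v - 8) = v - 8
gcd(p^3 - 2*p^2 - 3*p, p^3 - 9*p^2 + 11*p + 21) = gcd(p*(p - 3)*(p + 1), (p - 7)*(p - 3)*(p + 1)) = p^2 - 2*p - 3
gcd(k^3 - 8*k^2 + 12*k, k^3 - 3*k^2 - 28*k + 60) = k^2 - 8*k + 12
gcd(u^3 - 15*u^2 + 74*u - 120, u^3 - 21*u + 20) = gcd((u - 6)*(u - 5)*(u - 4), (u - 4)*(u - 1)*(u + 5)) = u - 4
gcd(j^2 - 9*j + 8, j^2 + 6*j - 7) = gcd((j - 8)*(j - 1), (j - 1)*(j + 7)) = j - 1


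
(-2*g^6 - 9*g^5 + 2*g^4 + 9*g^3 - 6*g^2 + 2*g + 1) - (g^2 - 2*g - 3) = -2*g^6 - 9*g^5 + 2*g^4 + 9*g^3 - 7*g^2 + 4*g + 4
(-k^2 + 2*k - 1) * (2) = -2*k^2 + 4*k - 2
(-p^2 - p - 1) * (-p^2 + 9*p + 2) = p^4 - 8*p^3 - 10*p^2 - 11*p - 2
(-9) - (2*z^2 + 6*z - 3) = -2*z^2 - 6*z - 6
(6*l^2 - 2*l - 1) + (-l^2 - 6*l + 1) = 5*l^2 - 8*l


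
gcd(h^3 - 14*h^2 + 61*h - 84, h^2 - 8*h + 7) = h - 7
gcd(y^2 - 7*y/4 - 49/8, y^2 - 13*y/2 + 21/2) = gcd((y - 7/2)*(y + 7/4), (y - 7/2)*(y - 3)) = y - 7/2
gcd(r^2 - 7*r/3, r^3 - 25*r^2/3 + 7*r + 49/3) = r - 7/3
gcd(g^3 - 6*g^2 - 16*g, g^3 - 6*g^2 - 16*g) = g^3 - 6*g^2 - 16*g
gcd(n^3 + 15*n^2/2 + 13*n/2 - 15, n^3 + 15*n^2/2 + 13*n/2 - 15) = n^3 + 15*n^2/2 + 13*n/2 - 15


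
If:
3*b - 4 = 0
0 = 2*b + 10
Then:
No Solution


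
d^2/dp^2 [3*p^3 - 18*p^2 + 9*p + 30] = 18*p - 36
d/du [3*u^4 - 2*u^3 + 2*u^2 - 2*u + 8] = 12*u^3 - 6*u^2 + 4*u - 2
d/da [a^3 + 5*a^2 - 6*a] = 3*a^2 + 10*a - 6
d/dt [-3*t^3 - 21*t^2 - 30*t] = -9*t^2 - 42*t - 30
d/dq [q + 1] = 1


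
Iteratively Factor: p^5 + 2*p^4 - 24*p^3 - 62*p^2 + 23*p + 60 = (p + 1)*(p^4 + p^3 - 25*p^2 - 37*p + 60) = (p - 5)*(p + 1)*(p^3 + 6*p^2 + 5*p - 12) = (p - 5)*(p - 1)*(p + 1)*(p^2 + 7*p + 12) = (p - 5)*(p - 1)*(p + 1)*(p + 4)*(p + 3)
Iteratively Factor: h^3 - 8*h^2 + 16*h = (h - 4)*(h^2 - 4*h) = (h - 4)^2*(h)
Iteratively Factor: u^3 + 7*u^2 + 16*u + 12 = (u + 2)*(u^2 + 5*u + 6) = (u + 2)*(u + 3)*(u + 2)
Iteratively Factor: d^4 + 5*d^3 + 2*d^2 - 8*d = (d + 4)*(d^3 + d^2 - 2*d) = d*(d + 4)*(d^2 + d - 2) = d*(d - 1)*(d + 4)*(d + 2)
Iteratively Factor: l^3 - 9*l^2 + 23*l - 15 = (l - 3)*(l^2 - 6*l + 5) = (l - 5)*(l - 3)*(l - 1)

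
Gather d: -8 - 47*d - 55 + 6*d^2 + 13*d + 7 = 6*d^2 - 34*d - 56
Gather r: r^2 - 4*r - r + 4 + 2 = r^2 - 5*r + 6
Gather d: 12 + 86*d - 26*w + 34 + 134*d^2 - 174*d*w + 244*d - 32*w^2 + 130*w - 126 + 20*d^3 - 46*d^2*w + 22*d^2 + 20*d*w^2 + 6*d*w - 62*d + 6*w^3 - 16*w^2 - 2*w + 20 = 20*d^3 + d^2*(156 - 46*w) + d*(20*w^2 - 168*w + 268) + 6*w^3 - 48*w^2 + 102*w - 60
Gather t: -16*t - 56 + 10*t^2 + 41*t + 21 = 10*t^2 + 25*t - 35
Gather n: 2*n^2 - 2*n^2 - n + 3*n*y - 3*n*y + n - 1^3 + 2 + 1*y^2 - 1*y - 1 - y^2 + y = 0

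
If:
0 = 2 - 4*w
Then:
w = 1/2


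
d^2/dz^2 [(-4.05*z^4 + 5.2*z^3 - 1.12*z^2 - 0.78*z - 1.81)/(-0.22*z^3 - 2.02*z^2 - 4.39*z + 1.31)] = (-4.44089209850063e-16*z^8 + 29.9584359999999*z^6 + 252.850272*z^5 + 382.666554*z^4 - 598.224936*z^3 + 338.112288*z^2 + 58.276056*z + 92.159714)/(0.010648*z^9 + 0.293304*z^8 + 3.330492*z^7 + 19.757692*z^6 + 62.96547*z^5 + 93.161766*z^4 + 16.036237*z^3 - 65.339787*z^2 + 22.601037*z - 2.248091)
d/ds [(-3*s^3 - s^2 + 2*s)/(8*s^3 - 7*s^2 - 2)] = (29*s^4 - 32*s^3 + 32*s^2 + 4*s - 4)/(64*s^6 - 112*s^5 + 49*s^4 - 32*s^3 + 28*s^2 + 4)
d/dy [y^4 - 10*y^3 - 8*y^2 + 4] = 2*y*(2*y^2 - 15*y - 8)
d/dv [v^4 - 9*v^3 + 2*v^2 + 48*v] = 4*v^3 - 27*v^2 + 4*v + 48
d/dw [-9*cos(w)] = 9*sin(w)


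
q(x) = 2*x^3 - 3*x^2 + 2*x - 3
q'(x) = 6*x^2 - 6*x + 2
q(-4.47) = -250.51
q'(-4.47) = 148.71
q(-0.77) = -7.23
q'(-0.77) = 10.18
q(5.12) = 197.03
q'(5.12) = 128.57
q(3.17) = 36.90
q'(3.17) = 43.27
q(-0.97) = -9.59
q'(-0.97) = 13.47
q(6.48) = 428.18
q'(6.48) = 215.06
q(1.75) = 2.03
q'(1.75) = 9.88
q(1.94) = 4.19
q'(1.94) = 12.94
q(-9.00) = -1722.00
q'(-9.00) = 542.00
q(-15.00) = -7458.00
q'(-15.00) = 1442.00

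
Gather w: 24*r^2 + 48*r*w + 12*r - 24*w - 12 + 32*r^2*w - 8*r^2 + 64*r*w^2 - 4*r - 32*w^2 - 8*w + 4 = 16*r^2 + 8*r + w^2*(64*r - 32) + w*(32*r^2 + 48*r - 32) - 8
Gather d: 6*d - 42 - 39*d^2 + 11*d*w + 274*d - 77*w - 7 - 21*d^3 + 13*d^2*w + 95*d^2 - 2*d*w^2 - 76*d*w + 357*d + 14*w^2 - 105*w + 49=-21*d^3 + d^2*(13*w + 56) + d*(-2*w^2 - 65*w + 637) + 14*w^2 - 182*w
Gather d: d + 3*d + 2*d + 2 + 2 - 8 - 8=6*d - 12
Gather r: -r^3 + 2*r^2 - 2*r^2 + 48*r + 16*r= -r^3 + 64*r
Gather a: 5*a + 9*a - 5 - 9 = 14*a - 14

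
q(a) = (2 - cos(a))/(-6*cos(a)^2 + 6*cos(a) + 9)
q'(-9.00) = -9.41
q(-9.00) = -2.01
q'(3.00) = 0.90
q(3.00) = -1.06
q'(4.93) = -0.16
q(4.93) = 0.18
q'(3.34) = -1.41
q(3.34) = -1.13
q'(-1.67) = -0.33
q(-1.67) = 0.25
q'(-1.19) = -0.11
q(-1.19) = 0.16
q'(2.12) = 1.67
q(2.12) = 0.60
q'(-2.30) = -5.41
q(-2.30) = 1.14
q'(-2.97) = -1.15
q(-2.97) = -1.09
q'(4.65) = -0.30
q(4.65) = 0.24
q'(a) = (2 - cos(a))*(-12*sin(a)*cos(a) + 6*sin(a))/(-6*cos(a)^2 + 6*cos(a) + 9)^2 + sin(a)/(-6*cos(a)^2 + 6*cos(a) + 9)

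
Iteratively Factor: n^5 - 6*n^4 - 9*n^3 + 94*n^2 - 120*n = (n + 4)*(n^4 - 10*n^3 + 31*n^2 - 30*n) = (n - 2)*(n + 4)*(n^3 - 8*n^2 + 15*n) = n*(n - 2)*(n + 4)*(n^2 - 8*n + 15) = n*(n - 3)*(n - 2)*(n + 4)*(n - 5)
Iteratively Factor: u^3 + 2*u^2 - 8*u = (u + 4)*(u^2 - 2*u) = (u - 2)*(u + 4)*(u)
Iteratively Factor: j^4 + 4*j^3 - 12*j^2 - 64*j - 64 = (j + 2)*(j^3 + 2*j^2 - 16*j - 32) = (j - 4)*(j + 2)*(j^2 + 6*j + 8) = (j - 4)*(j + 2)*(j + 4)*(j + 2)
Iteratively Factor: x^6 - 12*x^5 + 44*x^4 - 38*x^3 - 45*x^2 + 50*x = (x - 2)*(x^5 - 10*x^4 + 24*x^3 + 10*x^2 - 25*x) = (x - 2)*(x - 1)*(x^4 - 9*x^3 + 15*x^2 + 25*x) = x*(x - 2)*(x - 1)*(x^3 - 9*x^2 + 15*x + 25) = x*(x - 5)*(x - 2)*(x - 1)*(x^2 - 4*x - 5) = x*(x - 5)^2*(x - 2)*(x - 1)*(x + 1)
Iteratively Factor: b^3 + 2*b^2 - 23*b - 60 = (b - 5)*(b^2 + 7*b + 12) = (b - 5)*(b + 3)*(b + 4)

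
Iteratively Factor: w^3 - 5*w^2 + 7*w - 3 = (w - 3)*(w^2 - 2*w + 1) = (w - 3)*(w - 1)*(w - 1)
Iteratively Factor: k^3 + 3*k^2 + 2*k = (k)*(k^2 + 3*k + 2) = k*(k + 2)*(k + 1)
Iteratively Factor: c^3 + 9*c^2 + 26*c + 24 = (c + 2)*(c^2 + 7*c + 12) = (c + 2)*(c + 4)*(c + 3)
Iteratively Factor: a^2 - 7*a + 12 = (a - 4)*(a - 3)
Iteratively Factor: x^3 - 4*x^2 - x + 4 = (x - 1)*(x^2 - 3*x - 4) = (x - 1)*(x + 1)*(x - 4)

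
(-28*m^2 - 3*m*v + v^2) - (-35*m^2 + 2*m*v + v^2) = 7*m^2 - 5*m*v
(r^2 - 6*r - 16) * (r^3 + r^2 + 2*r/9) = r^5 - 5*r^4 - 196*r^3/9 - 52*r^2/3 - 32*r/9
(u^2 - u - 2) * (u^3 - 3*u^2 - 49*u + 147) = u^5 - 4*u^4 - 48*u^3 + 202*u^2 - 49*u - 294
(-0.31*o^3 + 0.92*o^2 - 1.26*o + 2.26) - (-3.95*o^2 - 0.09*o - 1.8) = -0.31*o^3 + 4.87*o^2 - 1.17*o + 4.06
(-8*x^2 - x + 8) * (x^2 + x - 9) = -8*x^4 - 9*x^3 + 79*x^2 + 17*x - 72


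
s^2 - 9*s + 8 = (s - 8)*(s - 1)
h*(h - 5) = h^2 - 5*h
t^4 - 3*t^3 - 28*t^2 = t^2*(t - 7)*(t + 4)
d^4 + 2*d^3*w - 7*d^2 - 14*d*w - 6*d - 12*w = (d - 3)*(d + 1)*(d + 2)*(d + 2*w)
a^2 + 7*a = a*(a + 7)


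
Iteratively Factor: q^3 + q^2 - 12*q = (q)*(q^2 + q - 12) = q*(q - 3)*(q + 4)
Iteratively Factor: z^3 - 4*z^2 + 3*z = (z - 3)*(z^2 - z) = z*(z - 3)*(z - 1)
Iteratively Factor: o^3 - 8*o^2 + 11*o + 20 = (o + 1)*(o^2 - 9*o + 20) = (o - 5)*(o + 1)*(o - 4)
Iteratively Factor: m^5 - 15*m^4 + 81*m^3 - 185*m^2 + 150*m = (m - 2)*(m^4 - 13*m^3 + 55*m^2 - 75*m) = (m - 5)*(m - 2)*(m^3 - 8*m^2 + 15*m) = (m - 5)*(m - 3)*(m - 2)*(m^2 - 5*m) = (m - 5)^2*(m - 3)*(m - 2)*(m)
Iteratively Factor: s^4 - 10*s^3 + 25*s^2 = (s)*(s^3 - 10*s^2 + 25*s) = s*(s - 5)*(s^2 - 5*s) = s^2*(s - 5)*(s - 5)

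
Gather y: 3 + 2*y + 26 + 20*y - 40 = 22*y - 11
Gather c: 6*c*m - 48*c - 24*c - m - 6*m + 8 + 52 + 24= c*(6*m - 72) - 7*m + 84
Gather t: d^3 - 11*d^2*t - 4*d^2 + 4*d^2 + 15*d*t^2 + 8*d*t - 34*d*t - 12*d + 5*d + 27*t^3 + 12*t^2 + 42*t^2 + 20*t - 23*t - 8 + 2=d^3 - 7*d + 27*t^3 + t^2*(15*d + 54) + t*(-11*d^2 - 26*d - 3) - 6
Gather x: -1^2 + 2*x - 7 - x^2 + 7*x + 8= -x^2 + 9*x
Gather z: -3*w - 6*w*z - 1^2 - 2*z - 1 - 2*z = -3*w + z*(-6*w - 4) - 2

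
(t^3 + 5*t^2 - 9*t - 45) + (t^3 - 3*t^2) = 2*t^3 + 2*t^2 - 9*t - 45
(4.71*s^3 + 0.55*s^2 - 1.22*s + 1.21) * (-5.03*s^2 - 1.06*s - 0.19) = -23.6913*s^5 - 7.7591*s^4 + 4.6587*s^3 - 4.8976*s^2 - 1.0508*s - 0.2299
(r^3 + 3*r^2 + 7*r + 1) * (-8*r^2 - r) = -8*r^5 - 25*r^4 - 59*r^3 - 15*r^2 - r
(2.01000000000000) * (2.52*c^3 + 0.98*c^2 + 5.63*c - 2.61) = 5.0652*c^3 + 1.9698*c^2 + 11.3163*c - 5.2461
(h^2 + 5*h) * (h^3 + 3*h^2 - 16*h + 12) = h^5 + 8*h^4 - h^3 - 68*h^2 + 60*h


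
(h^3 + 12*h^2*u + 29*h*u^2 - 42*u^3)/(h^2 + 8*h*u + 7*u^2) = (h^2 + 5*h*u - 6*u^2)/(h + u)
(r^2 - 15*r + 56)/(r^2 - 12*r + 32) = (r - 7)/(r - 4)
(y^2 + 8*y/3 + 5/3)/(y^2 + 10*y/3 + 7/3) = (3*y + 5)/(3*y + 7)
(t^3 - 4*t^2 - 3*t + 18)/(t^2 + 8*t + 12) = (t^2 - 6*t + 9)/(t + 6)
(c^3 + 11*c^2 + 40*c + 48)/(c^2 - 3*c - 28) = (c^2 + 7*c + 12)/(c - 7)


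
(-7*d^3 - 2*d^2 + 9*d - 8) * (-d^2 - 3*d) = 7*d^5 + 23*d^4 - 3*d^3 - 19*d^2 + 24*d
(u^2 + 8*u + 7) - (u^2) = 8*u + 7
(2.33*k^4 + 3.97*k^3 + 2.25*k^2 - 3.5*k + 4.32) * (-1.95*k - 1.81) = -4.5435*k^5 - 11.9588*k^4 - 11.5732*k^3 + 2.7525*k^2 - 2.089*k - 7.8192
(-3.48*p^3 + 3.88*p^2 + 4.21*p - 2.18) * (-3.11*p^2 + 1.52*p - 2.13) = 10.8228*p^5 - 17.3564*p^4 + 0.216899999999999*p^3 + 4.9146*p^2 - 12.2809*p + 4.6434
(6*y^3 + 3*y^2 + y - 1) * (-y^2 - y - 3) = -6*y^5 - 9*y^4 - 22*y^3 - 9*y^2 - 2*y + 3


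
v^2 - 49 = (v - 7)*(v + 7)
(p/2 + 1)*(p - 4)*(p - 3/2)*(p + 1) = p^4/2 - 5*p^3/4 - 17*p^2/4 + 7*p/2 + 6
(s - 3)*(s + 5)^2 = s^3 + 7*s^2 - 5*s - 75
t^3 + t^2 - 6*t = t*(t - 2)*(t + 3)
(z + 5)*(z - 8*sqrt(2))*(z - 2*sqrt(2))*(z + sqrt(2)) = z^4 - 9*sqrt(2)*z^3 + 5*z^3 - 45*sqrt(2)*z^2 + 12*z^2 + 32*sqrt(2)*z + 60*z + 160*sqrt(2)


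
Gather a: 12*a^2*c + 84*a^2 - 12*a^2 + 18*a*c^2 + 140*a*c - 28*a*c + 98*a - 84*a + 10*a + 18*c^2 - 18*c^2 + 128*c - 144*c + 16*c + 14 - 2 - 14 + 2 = a^2*(12*c + 72) + a*(18*c^2 + 112*c + 24)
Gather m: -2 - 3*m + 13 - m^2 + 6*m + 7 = -m^2 + 3*m + 18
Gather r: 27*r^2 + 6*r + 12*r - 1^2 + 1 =27*r^2 + 18*r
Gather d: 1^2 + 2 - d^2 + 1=4 - d^2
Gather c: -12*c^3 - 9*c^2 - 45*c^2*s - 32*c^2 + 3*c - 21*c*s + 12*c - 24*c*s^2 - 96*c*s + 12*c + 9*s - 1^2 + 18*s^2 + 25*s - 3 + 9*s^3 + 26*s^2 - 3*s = -12*c^3 + c^2*(-45*s - 41) + c*(-24*s^2 - 117*s + 27) + 9*s^3 + 44*s^2 + 31*s - 4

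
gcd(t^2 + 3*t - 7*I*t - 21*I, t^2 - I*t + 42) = t - 7*I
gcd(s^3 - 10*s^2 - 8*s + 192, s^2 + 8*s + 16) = s + 4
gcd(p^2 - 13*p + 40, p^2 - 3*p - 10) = p - 5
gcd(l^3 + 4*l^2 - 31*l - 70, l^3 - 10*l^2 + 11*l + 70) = l^2 - 3*l - 10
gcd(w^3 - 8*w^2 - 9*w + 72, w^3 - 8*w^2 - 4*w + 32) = w - 8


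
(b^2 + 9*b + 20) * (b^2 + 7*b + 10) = b^4 + 16*b^3 + 93*b^2 + 230*b + 200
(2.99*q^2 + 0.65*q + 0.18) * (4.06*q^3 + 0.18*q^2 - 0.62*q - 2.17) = 12.1394*q^5 + 3.1772*q^4 - 1.006*q^3 - 6.8589*q^2 - 1.5221*q - 0.3906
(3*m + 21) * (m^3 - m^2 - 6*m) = 3*m^4 + 18*m^3 - 39*m^2 - 126*m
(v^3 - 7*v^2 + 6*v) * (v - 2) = v^4 - 9*v^3 + 20*v^2 - 12*v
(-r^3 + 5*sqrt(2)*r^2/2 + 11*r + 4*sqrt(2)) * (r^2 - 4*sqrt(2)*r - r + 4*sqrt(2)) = -r^5 + r^4 + 13*sqrt(2)*r^4/2 - 13*sqrt(2)*r^3/2 - 9*r^3 - 40*sqrt(2)*r^2 + 9*r^2 - 32*r + 40*sqrt(2)*r + 32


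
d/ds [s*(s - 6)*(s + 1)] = 3*s^2 - 10*s - 6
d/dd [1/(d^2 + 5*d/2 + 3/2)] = 2*(-4*d - 5)/(2*d^2 + 5*d + 3)^2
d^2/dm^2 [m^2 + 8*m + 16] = 2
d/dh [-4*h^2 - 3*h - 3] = -8*h - 3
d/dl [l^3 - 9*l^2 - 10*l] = 3*l^2 - 18*l - 10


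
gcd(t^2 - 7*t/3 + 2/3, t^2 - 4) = t - 2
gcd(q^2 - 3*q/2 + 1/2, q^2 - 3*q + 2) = q - 1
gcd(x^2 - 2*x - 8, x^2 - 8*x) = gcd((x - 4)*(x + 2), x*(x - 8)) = 1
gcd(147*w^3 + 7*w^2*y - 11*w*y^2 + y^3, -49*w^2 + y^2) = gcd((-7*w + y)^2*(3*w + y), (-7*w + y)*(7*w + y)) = -7*w + y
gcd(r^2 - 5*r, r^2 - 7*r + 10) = r - 5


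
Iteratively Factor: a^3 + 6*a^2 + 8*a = (a)*(a^2 + 6*a + 8) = a*(a + 2)*(a + 4)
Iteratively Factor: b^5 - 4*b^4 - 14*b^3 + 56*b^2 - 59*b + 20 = (b + 4)*(b^4 - 8*b^3 + 18*b^2 - 16*b + 5) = (b - 5)*(b + 4)*(b^3 - 3*b^2 + 3*b - 1) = (b - 5)*(b - 1)*(b + 4)*(b^2 - 2*b + 1) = (b - 5)*(b - 1)^2*(b + 4)*(b - 1)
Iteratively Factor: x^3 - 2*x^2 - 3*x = (x - 3)*(x^2 + x) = x*(x - 3)*(x + 1)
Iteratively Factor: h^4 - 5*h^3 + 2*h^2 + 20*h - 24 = (h + 2)*(h^3 - 7*h^2 + 16*h - 12) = (h - 3)*(h + 2)*(h^2 - 4*h + 4) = (h - 3)*(h - 2)*(h + 2)*(h - 2)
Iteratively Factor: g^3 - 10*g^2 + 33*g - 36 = (g - 3)*(g^2 - 7*g + 12) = (g - 3)^2*(g - 4)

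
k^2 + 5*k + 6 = (k + 2)*(k + 3)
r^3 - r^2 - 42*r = r*(r - 7)*(r + 6)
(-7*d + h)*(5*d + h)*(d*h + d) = -35*d^3*h - 35*d^3 - 2*d^2*h^2 - 2*d^2*h + d*h^3 + d*h^2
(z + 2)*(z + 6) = z^2 + 8*z + 12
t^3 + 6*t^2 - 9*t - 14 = (t - 2)*(t + 1)*(t + 7)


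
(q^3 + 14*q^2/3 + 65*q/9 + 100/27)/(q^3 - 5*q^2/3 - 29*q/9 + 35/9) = (9*q^2 + 27*q + 20)/(3*(3*q^2 - 10*q + 7))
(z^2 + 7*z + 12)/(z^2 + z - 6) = (z + 4)/(z - 2)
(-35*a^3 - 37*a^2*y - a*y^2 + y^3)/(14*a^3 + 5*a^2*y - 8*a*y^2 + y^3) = (5*a + y)/(-2*a + y)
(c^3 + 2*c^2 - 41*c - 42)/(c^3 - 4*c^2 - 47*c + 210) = (c + 1)/(c - 5)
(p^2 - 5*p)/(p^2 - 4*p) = (p - 5)/(p - 4)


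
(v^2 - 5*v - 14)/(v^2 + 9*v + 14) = (v - 7)/(v + 7)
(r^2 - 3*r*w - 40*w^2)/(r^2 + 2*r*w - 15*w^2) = (r - 8*w)/(r - 3*w)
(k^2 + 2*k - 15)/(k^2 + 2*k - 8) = (k^2 + 2*k - 15)/(k^2 + 2*k - 8)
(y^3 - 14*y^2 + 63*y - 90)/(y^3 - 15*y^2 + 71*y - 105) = (y - 6)/(y - 7)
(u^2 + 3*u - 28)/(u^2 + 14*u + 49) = (u - 4)/(u + 7)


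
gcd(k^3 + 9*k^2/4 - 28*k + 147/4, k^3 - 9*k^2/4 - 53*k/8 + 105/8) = k^2 - 19*k/4 + 21/4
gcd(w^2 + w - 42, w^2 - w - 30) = w - 6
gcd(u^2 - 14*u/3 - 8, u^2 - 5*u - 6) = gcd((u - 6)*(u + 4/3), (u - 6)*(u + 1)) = u - 6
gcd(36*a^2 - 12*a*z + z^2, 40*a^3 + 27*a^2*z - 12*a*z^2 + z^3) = 1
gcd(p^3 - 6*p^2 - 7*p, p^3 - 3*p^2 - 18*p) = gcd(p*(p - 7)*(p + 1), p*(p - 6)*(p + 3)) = p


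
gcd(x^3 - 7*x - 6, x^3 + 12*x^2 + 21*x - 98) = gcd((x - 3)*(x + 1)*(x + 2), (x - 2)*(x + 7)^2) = 1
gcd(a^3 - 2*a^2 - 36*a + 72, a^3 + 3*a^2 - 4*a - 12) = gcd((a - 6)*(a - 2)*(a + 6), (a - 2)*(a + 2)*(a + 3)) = a - 2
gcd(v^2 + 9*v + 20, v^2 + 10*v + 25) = v + 5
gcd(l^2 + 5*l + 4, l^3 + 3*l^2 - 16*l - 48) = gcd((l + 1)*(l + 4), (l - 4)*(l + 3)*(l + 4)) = l + 4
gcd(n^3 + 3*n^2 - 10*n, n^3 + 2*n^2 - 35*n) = n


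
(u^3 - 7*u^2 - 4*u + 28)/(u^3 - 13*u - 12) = (-u^3 + 7*u^2 + 4*u - 28)/(-u^3 + 13*u + 12)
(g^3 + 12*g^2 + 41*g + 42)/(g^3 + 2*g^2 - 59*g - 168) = (g + 2)/(g - 8)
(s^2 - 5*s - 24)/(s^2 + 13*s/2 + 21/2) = 2*(s - 8)/(2*s + 7)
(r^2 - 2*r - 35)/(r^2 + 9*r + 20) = (r - 7)/(r + 4)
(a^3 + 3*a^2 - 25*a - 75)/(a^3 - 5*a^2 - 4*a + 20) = (a^2 + 8*a + 15)/(a^2 - 4)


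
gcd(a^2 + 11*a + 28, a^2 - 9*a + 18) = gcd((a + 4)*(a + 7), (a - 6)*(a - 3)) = 1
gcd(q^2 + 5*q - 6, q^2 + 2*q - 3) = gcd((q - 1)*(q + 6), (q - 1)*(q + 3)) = q - 1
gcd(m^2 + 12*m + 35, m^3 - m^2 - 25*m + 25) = m + 5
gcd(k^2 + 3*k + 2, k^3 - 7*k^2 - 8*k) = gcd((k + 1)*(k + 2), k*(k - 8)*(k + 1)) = k + 1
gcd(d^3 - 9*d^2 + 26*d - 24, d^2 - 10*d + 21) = d - 3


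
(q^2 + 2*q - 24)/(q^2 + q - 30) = (q - 4)/(q - 5)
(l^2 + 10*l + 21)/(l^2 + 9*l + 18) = (l + 7)/(l + 6)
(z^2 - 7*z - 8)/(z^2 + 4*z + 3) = (z - 8)/(z + 3)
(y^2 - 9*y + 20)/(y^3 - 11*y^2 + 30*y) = (y - 4)/(y*(y - 6))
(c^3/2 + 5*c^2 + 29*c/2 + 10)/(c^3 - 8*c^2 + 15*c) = (c^3 + 10*c^2 + 29*c + 20)/(2*c*(c^2 - 8*c + 15))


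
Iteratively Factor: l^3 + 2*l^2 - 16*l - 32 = (l + 2)*(l^2 - 16) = (l + 2)*(l + 4)*(l - 4)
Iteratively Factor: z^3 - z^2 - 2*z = (z + 1)*(z^2 - 2*z) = z*(z + 1)*(z - 2)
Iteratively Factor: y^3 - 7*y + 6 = (y + 3)*(y^2 - 3*y + 2) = (y - 1)*(y + 3)*(y - 2)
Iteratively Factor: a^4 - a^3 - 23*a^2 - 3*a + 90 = (a + 3)*(a^3 - 4*a^2 - 11*a + 30) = (a + 3)^2*(a^2 - 7*a + 10) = (a - 5)*(a + 3)^2*(a - 2)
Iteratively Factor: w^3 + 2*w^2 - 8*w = (w - 2)*(w^2 + 4*w) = (w - 2)*(w + 4)*(w)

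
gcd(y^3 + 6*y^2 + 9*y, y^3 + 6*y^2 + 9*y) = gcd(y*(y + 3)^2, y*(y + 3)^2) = y^3 + 6*y^2 + 9*y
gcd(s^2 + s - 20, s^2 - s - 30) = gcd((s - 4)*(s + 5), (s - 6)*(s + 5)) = s + 5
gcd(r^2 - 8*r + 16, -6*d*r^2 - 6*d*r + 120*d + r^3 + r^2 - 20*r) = r - 4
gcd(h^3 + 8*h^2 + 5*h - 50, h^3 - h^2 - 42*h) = 1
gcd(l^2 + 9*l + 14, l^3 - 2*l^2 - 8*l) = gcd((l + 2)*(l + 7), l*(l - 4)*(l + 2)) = l + 2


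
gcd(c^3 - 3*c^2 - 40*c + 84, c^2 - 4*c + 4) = c - 2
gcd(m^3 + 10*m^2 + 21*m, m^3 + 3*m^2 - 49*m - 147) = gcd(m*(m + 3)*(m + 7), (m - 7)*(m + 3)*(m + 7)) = m^2 + 10*m + 21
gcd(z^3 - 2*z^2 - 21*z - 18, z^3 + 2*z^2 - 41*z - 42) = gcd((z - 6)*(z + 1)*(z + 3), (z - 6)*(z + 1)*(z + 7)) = z^2 - 5*z - 6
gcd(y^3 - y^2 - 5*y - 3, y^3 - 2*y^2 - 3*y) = y^2 - 2*y - 3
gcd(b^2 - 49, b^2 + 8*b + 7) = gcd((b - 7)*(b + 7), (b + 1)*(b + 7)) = b + 7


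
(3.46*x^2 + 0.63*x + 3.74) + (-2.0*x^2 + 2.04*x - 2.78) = 1.46*x^2 + 2.67*x + 0.96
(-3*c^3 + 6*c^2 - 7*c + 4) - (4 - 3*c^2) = -3*c^3 + 9*c^2 - 7*c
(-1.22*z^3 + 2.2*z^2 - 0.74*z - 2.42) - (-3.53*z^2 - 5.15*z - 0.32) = -1.22*z^3 + 5.73*z^2 + 4.41*z - 2.1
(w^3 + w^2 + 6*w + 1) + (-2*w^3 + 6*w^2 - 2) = -w^3 + 7*w^2 + 6*w - 1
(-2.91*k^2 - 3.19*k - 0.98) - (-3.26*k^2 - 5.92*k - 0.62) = 0.35*k^2 + 2.73*k - 0.36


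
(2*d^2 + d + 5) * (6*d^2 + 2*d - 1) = 12*d^4 + 10*d^3 + 30*d^2 + 9*d - 5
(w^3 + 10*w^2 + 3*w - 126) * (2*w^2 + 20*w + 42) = 2*w^5 + 40*w^4 + 248*w^3 + 228*w^2 - 2394*w - 5292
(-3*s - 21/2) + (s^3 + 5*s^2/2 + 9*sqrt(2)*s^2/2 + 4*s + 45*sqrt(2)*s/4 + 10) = s^3 + 5*s^2/2 + 9*sqrt(2)*s^2/2 + s + 45*sqrt(2)*s/4 - 1/2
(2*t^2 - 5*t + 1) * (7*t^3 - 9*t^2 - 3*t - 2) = 14*t^5 - 53*t^4 + 46*t^3 + 2*t^2 + 7*t - 2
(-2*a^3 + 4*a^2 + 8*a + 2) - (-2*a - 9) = -2*a^3 + 4*a^2 + 10*a + 11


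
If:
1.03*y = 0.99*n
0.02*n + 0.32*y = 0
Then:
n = 0.00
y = 0.00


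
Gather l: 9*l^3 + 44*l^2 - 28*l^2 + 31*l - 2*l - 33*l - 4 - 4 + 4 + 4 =9*l^3 + 16*l^2 - 4*l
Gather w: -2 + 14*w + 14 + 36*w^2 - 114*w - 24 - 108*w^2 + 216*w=-72*w^2 + 116*w - 12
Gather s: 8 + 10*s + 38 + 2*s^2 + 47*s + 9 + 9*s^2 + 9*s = 11*s^2 + 66*s + 55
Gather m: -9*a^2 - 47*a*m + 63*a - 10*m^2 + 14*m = -9*a^2 + 63*a - 10*m^2 + m*(14 - 47*a)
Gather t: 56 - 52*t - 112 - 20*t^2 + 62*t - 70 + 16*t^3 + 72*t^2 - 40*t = 16*t^3 + 52*t^2 - 30*t - 126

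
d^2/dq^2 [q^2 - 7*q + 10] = 2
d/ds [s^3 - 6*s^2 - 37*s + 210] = 3*s^2 - 12*s - 37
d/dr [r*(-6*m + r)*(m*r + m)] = m*(-12*m*r - 6*m + 3*r^2 + 2*r)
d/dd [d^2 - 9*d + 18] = 2*d - 9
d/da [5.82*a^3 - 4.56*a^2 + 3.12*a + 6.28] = 17.46*a^2 - 9.12*a + 3.12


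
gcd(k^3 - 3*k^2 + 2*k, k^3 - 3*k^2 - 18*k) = k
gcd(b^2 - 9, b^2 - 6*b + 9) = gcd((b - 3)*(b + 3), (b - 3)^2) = b - 3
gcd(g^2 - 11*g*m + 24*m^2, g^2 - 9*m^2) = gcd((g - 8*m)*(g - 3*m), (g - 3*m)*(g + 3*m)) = g - 3*m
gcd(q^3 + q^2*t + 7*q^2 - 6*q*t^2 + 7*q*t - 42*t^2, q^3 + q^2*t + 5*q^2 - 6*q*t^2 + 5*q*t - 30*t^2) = q^2 + q*t - 6*t^2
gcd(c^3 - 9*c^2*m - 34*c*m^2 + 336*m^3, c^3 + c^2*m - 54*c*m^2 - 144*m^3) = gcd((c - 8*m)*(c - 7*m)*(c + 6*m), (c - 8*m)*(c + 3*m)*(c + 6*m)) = c^2 - 2*c*m - 48*m^2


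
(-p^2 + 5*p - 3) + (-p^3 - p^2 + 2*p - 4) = -p^3 - 2*p^2 + 7*p - 7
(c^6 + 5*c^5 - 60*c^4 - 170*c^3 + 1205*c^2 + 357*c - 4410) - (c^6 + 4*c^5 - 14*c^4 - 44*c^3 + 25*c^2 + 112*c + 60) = c^5 - 46*c^4 - 126*c^3 + 1180*c^2 + 245*c - 4470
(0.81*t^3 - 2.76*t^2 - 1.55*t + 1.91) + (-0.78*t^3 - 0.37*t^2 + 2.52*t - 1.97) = 0.03*t^3 - 3.13*t^2 + 0.97*t - 0.0600000000000001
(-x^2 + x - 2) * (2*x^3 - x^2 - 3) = -2*x^5 + 3*x^4 - 5*x^3 + 5*x^2 - 3*x + 6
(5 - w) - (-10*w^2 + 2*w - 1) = 10*w^2 - 3*w + 6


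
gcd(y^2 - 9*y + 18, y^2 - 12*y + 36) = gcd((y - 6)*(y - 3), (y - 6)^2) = y - 6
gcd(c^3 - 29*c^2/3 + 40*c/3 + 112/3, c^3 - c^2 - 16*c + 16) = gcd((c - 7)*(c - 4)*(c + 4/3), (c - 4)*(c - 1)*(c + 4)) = c - 4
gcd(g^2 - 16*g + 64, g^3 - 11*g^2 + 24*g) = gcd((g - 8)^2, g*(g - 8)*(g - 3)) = g - 8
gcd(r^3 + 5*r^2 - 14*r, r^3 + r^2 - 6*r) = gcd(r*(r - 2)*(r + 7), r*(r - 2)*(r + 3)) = r^2 - 2*r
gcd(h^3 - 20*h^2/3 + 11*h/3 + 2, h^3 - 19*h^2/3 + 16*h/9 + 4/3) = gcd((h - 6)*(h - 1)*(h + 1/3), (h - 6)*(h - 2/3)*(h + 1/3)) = h^2 - 17*h/3 - 2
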